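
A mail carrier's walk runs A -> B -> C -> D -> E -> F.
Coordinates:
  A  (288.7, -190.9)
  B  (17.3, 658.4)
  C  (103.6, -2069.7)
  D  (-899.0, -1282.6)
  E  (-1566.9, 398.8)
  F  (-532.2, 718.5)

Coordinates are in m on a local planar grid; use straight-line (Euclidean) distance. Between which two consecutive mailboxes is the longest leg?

B–C

Leg distances:
A→B: 891.6 m
B→C: 2729.5 m
C→D: 1274.7 m
D→E: 1809.2 m
E→F: 1083.0 m
The longest leg is B–C at 2729.5 m.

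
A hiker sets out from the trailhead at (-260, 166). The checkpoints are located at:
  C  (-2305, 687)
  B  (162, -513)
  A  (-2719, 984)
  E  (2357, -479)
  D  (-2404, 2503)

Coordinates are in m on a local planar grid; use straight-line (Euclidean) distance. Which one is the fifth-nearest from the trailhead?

D

Distance to each, sorted:
B: 799.5 m
C: 2110.3 m
A: 2591.5 m
E: 2695.3 m
D: 3171.5 m
The fifth-nearest is D at 3171.5 m.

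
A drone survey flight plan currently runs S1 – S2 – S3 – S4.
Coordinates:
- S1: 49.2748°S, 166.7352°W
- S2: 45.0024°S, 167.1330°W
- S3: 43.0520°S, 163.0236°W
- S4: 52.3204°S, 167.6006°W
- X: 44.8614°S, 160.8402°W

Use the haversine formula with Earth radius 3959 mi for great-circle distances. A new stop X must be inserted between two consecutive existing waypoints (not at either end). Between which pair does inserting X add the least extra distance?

Added distance for inserting X between each consecutive pair:
S1–S2: 424.1 mi
S2–S3: 228.9 mi
S3–S4: 91.4 mi
Smallest added distance is 91.4 mi, inserting between S3 and S4.

between S3 and S4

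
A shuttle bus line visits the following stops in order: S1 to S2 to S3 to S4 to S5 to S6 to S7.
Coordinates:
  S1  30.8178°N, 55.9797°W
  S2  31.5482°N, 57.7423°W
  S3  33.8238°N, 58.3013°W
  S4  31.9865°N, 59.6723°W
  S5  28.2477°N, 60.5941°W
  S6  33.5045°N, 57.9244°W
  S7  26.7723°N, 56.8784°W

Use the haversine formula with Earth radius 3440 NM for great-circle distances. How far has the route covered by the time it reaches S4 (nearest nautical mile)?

Leg distances:
S1→S2: 100.6 NM  (cumulative 100.6 NM)
S2→S3: 139.5 NM  (cumulative 240.1 NM)
S3→S4: 130.2 NM  (cumulative 370.3 NM)
Cumulative distance at S4 ≈ 370 NM.

370 NM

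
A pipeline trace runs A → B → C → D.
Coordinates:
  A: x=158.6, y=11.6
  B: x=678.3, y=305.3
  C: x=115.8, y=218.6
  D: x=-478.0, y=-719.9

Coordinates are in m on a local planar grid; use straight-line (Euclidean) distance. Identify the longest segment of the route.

Leg distances:
A→B: 596.9 m
B→C: 569.1 m
C→D: 1110.6 m
The longest leg is C–D at 1110.6 m.

C–D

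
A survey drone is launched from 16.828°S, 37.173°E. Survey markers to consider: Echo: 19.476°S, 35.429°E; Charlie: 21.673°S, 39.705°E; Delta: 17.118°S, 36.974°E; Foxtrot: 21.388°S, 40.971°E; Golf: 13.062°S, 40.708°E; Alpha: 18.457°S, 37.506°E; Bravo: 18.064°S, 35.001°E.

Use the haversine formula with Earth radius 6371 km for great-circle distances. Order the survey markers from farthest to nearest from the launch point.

Computing each great-circle distance from 16.828°S, 37.173°E:
Foxtrot 21.388°S, 40.971°E: 645.2 km
Charlie 21.673°S, 39.705°E: 600.7 km
Golf 13.062°S, 40.708°E: 565.3 km
Echo 19.476°S, 35.429°E: 347.3 km
Bravo 18.064°S, 35.001°E: 268.3 km
Alpha 18.457°S, 37.506°E: 184.5 km
Delta 17.118°S, 36.974°E: 38.6 km

Foxtrot, Charlie, Golf, Echo, Bravo, Alpha, Delta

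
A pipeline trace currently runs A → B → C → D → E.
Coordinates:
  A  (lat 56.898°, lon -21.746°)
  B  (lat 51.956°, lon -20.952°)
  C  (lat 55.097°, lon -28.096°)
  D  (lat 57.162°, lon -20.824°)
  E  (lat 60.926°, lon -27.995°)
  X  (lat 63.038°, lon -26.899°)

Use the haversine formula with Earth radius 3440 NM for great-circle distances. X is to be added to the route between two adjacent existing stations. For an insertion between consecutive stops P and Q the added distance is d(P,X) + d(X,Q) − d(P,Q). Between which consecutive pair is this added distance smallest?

Added distance for inserting X between each consecutive pair:
A–B: 793.3 NM
B–C: 853.0 NM
C–D: 601.8 NM
D–E: 210.9 NM
Smallest added distance is 210.9 NM, inserting between D and E.

between D and E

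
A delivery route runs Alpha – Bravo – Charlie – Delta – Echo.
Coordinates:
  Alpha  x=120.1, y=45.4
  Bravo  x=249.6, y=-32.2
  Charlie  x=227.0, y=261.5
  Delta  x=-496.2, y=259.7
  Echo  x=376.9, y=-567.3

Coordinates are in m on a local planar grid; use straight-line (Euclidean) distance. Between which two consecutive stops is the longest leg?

Delta–Echo

Leg distances:
Alpha→Bravo: 151.0 m
Bravo→Charlie: 294.6 m
Charlie→Delta: 723.2 m
Delta→Echo: 1202.6 m
The longest leg is Delta–Echo at 1202.6 m.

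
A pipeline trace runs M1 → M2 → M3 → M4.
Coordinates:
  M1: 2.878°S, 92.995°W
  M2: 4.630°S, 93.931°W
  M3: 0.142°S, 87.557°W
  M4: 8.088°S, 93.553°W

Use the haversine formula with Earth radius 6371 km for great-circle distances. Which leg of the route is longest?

Leg distances:
M1→M2: 220.8 km
M2→M3: 866.2 km
M3→M4: 1105.5 km
The longest leg is M3–M4 at 1105.5 km.

M3–M4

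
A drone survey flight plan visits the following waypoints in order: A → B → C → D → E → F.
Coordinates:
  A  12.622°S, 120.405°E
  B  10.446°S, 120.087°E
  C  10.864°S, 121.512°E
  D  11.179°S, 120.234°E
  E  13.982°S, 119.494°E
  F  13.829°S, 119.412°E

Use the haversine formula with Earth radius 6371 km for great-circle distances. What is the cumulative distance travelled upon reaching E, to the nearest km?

Leg distances:
A→B: 244.4 km  (cumulative 244.4 km)
B→C: 162.5 km  (cumulative 406.9 km)
C→D: 143.8 km  (cumulative 550.8 km)
D→E: 321.9 km  (cumulative 872.6 km)
Cumulative distance at E ≈ 873 km.

873 km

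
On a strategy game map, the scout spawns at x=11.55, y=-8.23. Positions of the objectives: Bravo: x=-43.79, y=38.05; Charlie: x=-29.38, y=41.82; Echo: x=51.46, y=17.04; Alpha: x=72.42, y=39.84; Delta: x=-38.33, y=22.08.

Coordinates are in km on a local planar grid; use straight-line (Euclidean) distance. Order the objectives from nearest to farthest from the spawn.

Echo, Delta, Charlie, Bravo, Alpha

Distances from the spawn:
Echo x=51.46, y=17.04: 47.2 km
Delta x=-38.33, y=22.08: 58.4 km
Charlie x=-29.38, y=41.82: 64.7 km
Bravo x=-43.79, y=38.05: 72.1 km
Alpha x=72.42, y=39.84: 77.6 km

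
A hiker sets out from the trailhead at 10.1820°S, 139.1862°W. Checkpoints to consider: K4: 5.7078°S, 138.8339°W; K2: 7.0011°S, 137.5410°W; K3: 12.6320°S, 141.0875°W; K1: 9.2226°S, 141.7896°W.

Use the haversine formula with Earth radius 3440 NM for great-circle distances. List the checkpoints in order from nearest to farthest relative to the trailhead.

K1, K3, K2, K4

Distance from the trailhead at 10.1820°S, 139.1862°W to each:
K1 9.2226°S, 141.7896°W: 164.5 NM
K3 12.6320°S, 141.0875°W: 184.8 NM
K2 7.0011°S, 137.5410°W: 214.5 NM
K4 5.7078°S, 138.8339°W: 269.4 NM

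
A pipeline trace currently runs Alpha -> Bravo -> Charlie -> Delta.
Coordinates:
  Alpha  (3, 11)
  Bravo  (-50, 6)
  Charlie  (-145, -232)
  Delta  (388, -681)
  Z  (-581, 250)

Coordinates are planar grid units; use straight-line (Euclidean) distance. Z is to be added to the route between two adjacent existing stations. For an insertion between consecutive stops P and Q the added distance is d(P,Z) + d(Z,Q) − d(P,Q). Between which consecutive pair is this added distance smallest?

Added distance for inserting Z between each consecutive pair:
Alpha–Bravo: 1162.2
Bravo–Charlie: 978.1
Charlie–Delta: 1296.8
Smallest added distance is 978.1, inserting between Bravo and Charlie.

between Bravo and Charlie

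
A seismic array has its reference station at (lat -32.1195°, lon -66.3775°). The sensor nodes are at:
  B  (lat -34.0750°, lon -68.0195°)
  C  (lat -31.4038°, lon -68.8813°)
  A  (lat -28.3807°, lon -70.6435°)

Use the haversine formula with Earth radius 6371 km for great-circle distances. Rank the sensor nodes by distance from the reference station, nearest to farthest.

Distances from the reference station:
C (lat -31.4038°, lon -68.8813°): 249.7 km
B (lat -34.0750°, lon -68.0195°): 265.8 km
A (lat -28.3807°, lon -70.6435°): 583.6 km

C, B, A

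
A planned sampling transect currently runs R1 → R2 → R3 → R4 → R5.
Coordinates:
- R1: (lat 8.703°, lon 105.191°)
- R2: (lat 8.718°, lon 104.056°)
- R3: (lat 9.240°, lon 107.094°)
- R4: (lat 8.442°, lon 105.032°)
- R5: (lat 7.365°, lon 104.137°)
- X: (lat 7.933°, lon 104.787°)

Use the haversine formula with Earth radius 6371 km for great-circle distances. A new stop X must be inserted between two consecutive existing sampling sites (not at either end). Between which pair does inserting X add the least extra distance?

between R4 and R5

Added distance for inserting X between each consecutive pair:
R1–R2: 90.4 km
R2–R3: 72.3 km
R3–R4: 111.7 km
R4–R5: 3.1 km
Smallest added distance is 3.1 km, inserting between R4 and R5.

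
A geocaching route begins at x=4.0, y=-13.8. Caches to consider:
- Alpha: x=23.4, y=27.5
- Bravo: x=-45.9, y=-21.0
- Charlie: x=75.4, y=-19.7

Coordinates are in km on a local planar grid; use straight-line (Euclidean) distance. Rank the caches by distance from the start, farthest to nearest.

Distances from the start:
Charlie x=75.4, y=-19.7: 71.6 km
Bravo x=-45.9, y=-21.0: 50.4 km
Alpha x=23.4, y=27.5: 45.6 km

Charlie, Bravo, Alpha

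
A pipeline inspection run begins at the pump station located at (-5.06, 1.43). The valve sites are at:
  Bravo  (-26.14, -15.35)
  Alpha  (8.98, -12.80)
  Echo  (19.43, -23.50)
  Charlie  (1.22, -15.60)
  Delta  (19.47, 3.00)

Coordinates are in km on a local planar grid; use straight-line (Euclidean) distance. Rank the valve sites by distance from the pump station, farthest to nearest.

Echo, Bravo, Delta, Alpha, Charlie

Computing each straight-line distance from (-5.06, 1.43):
Echo (19.43, -23.50): 34.9 km
Bravo (-26.14, -15.35): 26.9 km
Delta (19.47, 3.00): 24.6 km
Alpha (8.98, -12.80): 20.0 km
Charlie (1.22, -15.60): 18.2 km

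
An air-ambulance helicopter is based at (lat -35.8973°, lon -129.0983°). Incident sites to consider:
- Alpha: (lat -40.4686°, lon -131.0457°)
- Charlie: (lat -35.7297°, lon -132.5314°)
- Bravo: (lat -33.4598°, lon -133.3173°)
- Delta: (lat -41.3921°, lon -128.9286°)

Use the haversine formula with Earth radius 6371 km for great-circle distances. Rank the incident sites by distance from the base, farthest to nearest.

Distances from the base:
Delta (lat -41.3921°, lon -128.9286°): 611.2 km
Alpha (lat -40.4686°, lon -131.0457°): 536.0 km
Bravo (lat -33.4598°, lon -133.3173°): 471.4 km
Charlie (lat -35.7297°, lon -132.5314°): 310.1 km

Delta, Alpha, Bravo, Charlie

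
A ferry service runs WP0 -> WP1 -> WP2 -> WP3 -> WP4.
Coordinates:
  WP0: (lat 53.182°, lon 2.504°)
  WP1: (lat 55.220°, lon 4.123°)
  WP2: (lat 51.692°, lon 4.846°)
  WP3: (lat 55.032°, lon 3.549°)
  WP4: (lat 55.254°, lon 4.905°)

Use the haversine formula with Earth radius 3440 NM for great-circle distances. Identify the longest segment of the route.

WP1–WP2

Leg distances:
WP0→WP1: 134.9 NM
WP1→WP2: 213.4 NM
WP2→WP3: 205.8 NM
WP3→WP4: 48.4 NM
The longest leg is WP1–WP2 at 213.4 NM.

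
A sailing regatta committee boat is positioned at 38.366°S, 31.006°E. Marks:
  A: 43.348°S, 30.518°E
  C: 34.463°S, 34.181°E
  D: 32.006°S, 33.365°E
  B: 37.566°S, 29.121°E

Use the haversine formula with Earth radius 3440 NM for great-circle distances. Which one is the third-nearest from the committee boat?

A

Distances from the committee boat (38.366°S, 31.006°E):
B: 101.3 NM
C: 280.0 NM
A: 299.9 NM
D: 399.0 NM
The third-nearest is A at 299.9 NM.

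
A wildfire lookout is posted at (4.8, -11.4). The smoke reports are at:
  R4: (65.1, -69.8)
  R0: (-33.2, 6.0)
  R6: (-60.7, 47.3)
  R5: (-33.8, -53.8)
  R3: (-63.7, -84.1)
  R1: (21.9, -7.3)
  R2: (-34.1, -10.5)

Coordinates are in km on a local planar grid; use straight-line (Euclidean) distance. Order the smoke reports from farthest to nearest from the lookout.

Distance from the lookout at (4.8, -11.4) to each:
R3 (-63.7, -84.1): 99.9 km
R6 (-60.7, 47.3): 88.0 km
R4 (65.1, -69.8): 83.9 km
R5 (-33.8, -53.8): 57.3 km
R0 (-33.2, 6.0): 41.8 km
R2 (-34.1, -10.5): 38.9 km
R1 (21.9, -7.3): 17.6 km

R3, R6, R4, R5, R0, R2, R1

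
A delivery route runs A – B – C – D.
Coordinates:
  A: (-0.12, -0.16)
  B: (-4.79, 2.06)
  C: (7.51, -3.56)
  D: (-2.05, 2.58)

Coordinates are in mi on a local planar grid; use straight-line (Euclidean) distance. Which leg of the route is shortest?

Leg distances:
A→B: 5.2 mi
B→C: 13.5 mi
C→D: 11.4 mi
The shortest leg is A–B at 5.2 mi.

A–B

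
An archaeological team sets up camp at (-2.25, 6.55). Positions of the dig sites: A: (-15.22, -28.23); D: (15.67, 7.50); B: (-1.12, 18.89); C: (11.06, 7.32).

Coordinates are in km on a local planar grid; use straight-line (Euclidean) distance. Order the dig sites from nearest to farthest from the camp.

Distance from the camp at (-2.25, 6.55) to each:
B (-1.12, 18.89): 12.4 km
C (11.06, 7.32): 13.3 km
D (15.67, 7.50): 17.9 km
A (-15.22, -28.23): 37.1 km

B, C, D, A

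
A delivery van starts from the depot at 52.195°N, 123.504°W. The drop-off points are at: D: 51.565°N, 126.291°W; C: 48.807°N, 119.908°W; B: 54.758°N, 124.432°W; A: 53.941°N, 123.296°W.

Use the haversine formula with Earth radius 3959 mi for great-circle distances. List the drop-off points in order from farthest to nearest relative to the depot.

Distances from the depot:
C 48.807°N, 119.908°W: 282.4 mi
B 54.758°N, 124.432°W: 181.2 mi
D 51.565°N, 126.291°W: 126.6 mi
A 53.941°N, 123.296°W: 121.0 mi

C, B, D, A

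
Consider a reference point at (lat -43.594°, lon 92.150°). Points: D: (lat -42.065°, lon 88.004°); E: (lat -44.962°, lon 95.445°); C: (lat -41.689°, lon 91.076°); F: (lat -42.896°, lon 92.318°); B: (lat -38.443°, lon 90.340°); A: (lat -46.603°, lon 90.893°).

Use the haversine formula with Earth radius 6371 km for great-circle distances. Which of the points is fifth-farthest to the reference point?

C

Distances from the reference point ((lat -43.594°, lon 92.150°)):
B: 592.5 km
D: 378.4 km
A: 348.8 km
E: 303.2 km
C: 229.3 km
F: 78.8 km
The fifth-farthest is C at 229.3 km.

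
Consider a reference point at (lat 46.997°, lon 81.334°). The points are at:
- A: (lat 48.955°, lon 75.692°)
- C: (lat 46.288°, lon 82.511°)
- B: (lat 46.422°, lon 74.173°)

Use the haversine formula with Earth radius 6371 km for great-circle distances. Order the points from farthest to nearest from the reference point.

Distance from the reference point at (lat 46.997°, lon 81.334°) to each:
B (lat 46.422°, lon 74.173°): 549.5 km
A (lat 48.955°, lon 75.692°): 472.9 km
C (lat 46.288°, lon 82.511°): 119.5 km

B, A, C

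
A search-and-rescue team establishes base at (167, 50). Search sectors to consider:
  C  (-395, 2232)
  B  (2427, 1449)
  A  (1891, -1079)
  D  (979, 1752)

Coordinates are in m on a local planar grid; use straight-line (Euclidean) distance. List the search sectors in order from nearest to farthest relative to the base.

Computing each straight-line distance from (167, 50):
D (979, 1752): 1885.8 m
A (1891, -1079): 2060.8 m
C (-395, 2232): 2253.2 m
B (2427, 1449): 2658.0 m

D, A, C, B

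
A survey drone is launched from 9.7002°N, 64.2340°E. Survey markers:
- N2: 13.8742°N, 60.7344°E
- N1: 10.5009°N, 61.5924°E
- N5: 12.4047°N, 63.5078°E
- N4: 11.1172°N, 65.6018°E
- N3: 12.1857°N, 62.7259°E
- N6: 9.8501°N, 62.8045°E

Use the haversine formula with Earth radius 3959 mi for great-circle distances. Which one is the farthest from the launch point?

Distance to each, sorted:
N2: 373.1 mi
N3: 199.9 mi
N5: 193.3 mi
N1: 188.0 mi
N4: 135.0 mi
N6: 97.9 mi
The farthest is N2 at 373.1 mi.

N2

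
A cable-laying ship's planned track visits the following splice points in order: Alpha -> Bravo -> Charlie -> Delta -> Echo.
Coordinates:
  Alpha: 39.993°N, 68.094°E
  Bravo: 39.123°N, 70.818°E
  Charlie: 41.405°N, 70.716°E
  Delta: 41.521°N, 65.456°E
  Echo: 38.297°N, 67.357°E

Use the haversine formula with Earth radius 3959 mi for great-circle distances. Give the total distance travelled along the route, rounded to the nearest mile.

Leg distances:
Alpha→Bravo: 157.1 mi  (cumulative 157.1 mi)
Bravo→Charlie: 157.8 mi  (cumulative 314.8 mi)
Charlie→Delta: 272.4 mi  (cumulative 587.3 mi)
Delta→Echo: 244.5 mi  (cumulative 831.8 mi)
Total route length ≈ 832 mi.

832 mi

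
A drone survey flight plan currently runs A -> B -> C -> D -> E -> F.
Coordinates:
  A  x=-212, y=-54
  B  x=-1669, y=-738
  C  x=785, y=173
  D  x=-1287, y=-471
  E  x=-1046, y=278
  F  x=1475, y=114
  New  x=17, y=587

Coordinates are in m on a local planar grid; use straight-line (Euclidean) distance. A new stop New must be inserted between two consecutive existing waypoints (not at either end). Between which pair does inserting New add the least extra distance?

between E and F

Added distance for inserting New between each consecutive pair:
A–B: 1215.5 m
B–C: 399.2 m
C–D: 381.9 m
D–E: 1999.4 m
E–F: 113.5 m
Smallest added distance is 113.5 m, inserting between E and F.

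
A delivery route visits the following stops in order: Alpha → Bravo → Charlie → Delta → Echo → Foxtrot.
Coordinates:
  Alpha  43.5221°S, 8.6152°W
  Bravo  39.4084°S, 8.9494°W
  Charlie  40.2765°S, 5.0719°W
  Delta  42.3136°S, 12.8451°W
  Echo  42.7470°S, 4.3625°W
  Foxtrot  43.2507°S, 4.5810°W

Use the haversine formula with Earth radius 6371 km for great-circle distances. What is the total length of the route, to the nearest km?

2246 km

Leg distances:
Alpha→Bravo: 458.3 km  (cumulative 458.3 km)
Bravo→Charlie: 344.8 km  (cumulative 803.1 km)
Charlie→Delta: 687.5 km  (cumulative 1490.5 km)
Delta→Echo: 696.5 km  (cumulative 2187.0 km)
Echo→Foxtrot: 58.8 km  (cumulative 2245.7 km)
Total route length ≈ 2246 km.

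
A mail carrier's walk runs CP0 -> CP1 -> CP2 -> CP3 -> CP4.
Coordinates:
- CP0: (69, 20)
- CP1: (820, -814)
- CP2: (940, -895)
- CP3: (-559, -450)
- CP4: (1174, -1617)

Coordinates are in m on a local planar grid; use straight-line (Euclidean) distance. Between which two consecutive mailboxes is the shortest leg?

CP1–CP2

Leg distances:
CP0→CP1: 1122.3 m
CP1→CP2: 144.8 m
CP2→CP3: 1563.7 m
CP3→CP4: 2089.3 m
The shortest leg is CP1–CP2 at 144.8 m.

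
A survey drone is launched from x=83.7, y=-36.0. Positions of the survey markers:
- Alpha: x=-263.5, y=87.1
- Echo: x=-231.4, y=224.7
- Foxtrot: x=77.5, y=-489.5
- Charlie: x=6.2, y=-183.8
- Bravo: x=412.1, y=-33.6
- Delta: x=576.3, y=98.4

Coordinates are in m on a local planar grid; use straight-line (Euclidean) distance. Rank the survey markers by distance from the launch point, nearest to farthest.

Charlie, Bravo, Alpha, Echo, Foxtrot, Delta

Computing each straight-line distance from x=83.7, y=-36.0:
Charlie x=6.2, y=-183.8: 166.9 m
Bravo x=412.1, y=-33.6: 328.4 m
Alpha x=-263.5, y=87.1: 368.4 m
Echo x=-231.4, y=224.7: 409.0 m
Foxtrot x=77.5, y=-489.5: 453.5 m
Delta x=576.3, y=98.4: 510.6 m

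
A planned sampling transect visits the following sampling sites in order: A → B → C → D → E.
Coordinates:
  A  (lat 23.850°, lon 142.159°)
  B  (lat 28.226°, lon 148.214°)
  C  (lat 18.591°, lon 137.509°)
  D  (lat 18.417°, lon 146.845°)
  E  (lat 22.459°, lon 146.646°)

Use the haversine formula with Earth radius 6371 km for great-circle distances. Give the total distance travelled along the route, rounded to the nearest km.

3739 km

Leg distances:
A→B: 776.1 km  (cumulative 776.1 km)
B→C: 1528.4 km  (cumulative 2304.6 km)
C→D: 984.5 km  (cumulative 3289.1 km)
D→E: 449.9 km  (cumulative 3739.0 km)
Total route length ≈ 3739 km.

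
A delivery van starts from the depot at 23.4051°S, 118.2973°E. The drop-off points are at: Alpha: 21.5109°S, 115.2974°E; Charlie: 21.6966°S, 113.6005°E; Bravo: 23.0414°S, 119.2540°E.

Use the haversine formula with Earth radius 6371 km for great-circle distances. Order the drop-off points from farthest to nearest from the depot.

Charlie, Alpha, Bravo

Distances from the depot:
Charlie 21.6966°S, 113.6005°E: 518.3 km
Alpha 21.5109°S, 115.2974°E: 373.3 km
Bravo 23.0414°S, 119.2540°E: 105.8 km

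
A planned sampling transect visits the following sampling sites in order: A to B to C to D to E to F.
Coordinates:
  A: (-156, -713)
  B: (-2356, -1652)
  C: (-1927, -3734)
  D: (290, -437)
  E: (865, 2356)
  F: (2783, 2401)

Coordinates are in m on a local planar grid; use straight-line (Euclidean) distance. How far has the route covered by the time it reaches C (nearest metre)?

4518 m

Leg distances:
A→B: 2392.0 m  (cumulative 2392.0 m)
B→C: 2125.7 m  (cumulative 4517.8 m)
Cumulative distance at C ≈ 4518 m.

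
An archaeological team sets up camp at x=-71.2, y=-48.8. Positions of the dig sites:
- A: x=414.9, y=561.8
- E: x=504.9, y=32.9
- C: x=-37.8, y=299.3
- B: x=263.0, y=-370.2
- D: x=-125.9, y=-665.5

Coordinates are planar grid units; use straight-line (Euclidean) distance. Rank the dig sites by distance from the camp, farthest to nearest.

A, D, E, B, C

Computing each straight-line distance from x=-71.2, y=-48.8:
A x=414.9, y=561.8: 780.5
D x=-125.9, y=-665.5: 619.1
E x=504.9, y=32.9: 581.9
B x=263.0, y=-370.2: 463.7
C x=-37.8, y=299.3: 349.7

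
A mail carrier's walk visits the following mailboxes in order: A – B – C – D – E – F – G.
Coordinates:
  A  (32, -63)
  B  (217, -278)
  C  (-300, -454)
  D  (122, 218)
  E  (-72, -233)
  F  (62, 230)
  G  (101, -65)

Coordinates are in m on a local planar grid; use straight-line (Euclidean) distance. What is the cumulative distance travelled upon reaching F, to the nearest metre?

2596 m

Leg distances:
A→B: 283.6 m  (cumulative 283.6 m)
B→C: 546.1 m  (cumulative 829.8 m)
C→D: 793.5 m  (cumulative 1623.3 m)
D→E: 491.0 m  (cumulative 2114.2 m)
E→F: 482.0 m  (cumulative 2596.2 m)
Cumulative distance at F ≈ 2596 m.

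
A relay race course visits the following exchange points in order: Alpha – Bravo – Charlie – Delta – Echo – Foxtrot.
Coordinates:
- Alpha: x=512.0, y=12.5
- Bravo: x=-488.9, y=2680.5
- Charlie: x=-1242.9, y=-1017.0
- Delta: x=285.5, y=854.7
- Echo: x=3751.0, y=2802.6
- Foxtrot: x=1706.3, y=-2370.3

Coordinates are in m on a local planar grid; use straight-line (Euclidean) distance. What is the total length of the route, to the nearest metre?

18577 m

Leg distances:
Alpha→Bravo: 2849.6 m  (cumulative 2849.6 m)
Bravo→Charlie: 3773.6 m  (cumulative 6623.2 m)
Charlie→Delta: 2416.5 m  (cumulative 9039.6 m)
Delta→Echo: 3975.4 m  (cumulative 13015.0 m)
Echo→Foxtrot: 5562.3 m  (cumulative 18577.4 m)
Total route length ≈ 18577 m.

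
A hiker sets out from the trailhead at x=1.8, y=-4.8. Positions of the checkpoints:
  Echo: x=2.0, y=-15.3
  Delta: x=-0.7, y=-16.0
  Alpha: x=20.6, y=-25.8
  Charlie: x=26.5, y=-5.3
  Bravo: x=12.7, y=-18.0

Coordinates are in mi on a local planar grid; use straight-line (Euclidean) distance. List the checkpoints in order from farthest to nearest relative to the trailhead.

Computing each straight-line distance from x=1.8, y=-4.8:
Alpha x=20.6, y=-25.8: 28.2 mi
Charlie x=26.5, y=-5.3: 24.7 mi
Bravo x=12.7, y=-18.0: 17.1 mi
Delta x=-0.7, y=-16.0: 11.5 mi
Echo x=2.0, y=-15.3: 10.5 mi

Alpha, Charlie, Bravo, Delta, Echo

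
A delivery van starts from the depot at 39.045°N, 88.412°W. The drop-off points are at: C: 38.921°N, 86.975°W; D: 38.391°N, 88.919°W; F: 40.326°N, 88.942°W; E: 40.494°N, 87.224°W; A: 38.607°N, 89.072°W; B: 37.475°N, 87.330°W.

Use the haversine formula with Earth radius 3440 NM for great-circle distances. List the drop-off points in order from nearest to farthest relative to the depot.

Distances from the depot:
A 38.607°N, 89.072°W: 40.6 NM
D 38.391°N, 88.919°W: 45.9 NM
C 38.921°N, 86.975°W: 67.5 NM
F 40.326°N, 88.942°W: 80.7 NM
E 40.494°N, 87.224°W: 102.8 NM
B 37.475°N, 87.330°W: 107.2 NM

A, D, C, F, E, B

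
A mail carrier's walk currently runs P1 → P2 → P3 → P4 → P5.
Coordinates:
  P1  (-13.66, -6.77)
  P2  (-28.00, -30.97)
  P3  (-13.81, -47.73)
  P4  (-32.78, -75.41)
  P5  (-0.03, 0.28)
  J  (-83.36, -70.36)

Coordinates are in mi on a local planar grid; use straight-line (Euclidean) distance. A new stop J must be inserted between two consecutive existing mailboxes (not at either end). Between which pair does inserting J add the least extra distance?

between P4 and P5

Added distance for inserting J between each consecutive pair:
P1–P2: 134.2 mi
P2–P3: 119.1 mi
P3–P4: 90.4 mi
P4–P5: 77.6 mi
Smallest added distance is 77.6 mi, inserting between P4 and P5.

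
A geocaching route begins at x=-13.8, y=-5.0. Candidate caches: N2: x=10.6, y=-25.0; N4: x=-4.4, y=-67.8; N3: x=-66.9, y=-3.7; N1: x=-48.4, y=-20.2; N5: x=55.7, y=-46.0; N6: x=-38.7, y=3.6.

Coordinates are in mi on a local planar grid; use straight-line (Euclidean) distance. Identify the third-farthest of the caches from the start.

Distance to each, sorted:
N5: 80.7 mi
N4: 63.5 mi
N3: 53.1 mi
N1: 37.8 mi
N2: 31.5 mi
N6: 26.3 mi
The third-farthest is N3 at 53.1 mi.

N3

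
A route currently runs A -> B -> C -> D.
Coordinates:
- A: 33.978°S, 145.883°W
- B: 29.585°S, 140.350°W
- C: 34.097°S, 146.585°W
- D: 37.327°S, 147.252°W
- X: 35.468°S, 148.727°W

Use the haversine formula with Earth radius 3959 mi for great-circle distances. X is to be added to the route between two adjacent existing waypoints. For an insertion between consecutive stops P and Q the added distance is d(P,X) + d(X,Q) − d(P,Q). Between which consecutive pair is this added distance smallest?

Added distance for inserting X between each consecutive pair:
A–B: 381.7 mi
B–C: 308.2 mi
C–D: 80.2 mi
Smallest added distance is 80.2 mi, inserting between C and D.

between C and D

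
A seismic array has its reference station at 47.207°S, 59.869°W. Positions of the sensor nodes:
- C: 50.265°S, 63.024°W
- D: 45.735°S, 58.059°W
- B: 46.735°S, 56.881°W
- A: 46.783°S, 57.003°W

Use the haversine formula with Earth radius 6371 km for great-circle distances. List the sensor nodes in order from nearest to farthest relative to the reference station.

D, A, B, C

Distance from the reference station at 47.207°S, 59.869°W to each:
D 45.735°S, 58.059°W: 214.5 km
A 46.783°S, 57.003°W: 222.4 km
B 46.735°S, 56.881°W: 232.7 km
C 50.265°S, 63.024°W: 411.2 km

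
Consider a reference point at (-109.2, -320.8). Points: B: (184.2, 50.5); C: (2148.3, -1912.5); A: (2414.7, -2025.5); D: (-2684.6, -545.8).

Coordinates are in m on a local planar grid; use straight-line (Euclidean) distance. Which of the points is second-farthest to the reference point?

Distances from the reference point ((-109.2, -320.8)):
A: 3045.7 m
C: 2762.2 m
D: 2585.2 m
B: 473.2 m
The second-farthest is C at 2762.2 m.

C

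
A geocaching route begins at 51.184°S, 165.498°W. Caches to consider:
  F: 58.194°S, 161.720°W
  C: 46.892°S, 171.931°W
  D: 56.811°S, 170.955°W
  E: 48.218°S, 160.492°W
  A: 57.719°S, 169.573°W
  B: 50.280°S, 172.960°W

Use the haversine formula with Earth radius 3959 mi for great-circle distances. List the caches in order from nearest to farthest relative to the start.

Distance from the start at 51.184°S, 165.498°W to each:
E 48.218°S, 160.492°W: 303.3 mi
B 50.280°S, 172.960°W: 332.1 mi
C 46.892°S, 171.931°W: 415.5 mi
D 56.811°S, 170.955°W: 447.2 mi
A 57.719°S, 169.573°W: 480.1 mi
F 58.194°S, 161.720°W: 507.1 mi

E, B, C, D, A, F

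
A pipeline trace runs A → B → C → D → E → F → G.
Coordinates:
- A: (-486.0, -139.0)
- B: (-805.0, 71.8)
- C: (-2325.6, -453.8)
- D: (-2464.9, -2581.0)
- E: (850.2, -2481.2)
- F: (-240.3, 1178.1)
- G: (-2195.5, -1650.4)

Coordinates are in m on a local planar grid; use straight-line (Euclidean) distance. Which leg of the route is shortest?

A–B

Leg distances:
A→B: 382.4 m
B→C: 1608.9 m
C→D: 2131.8 m
D→E: 3316.6 m
E→F: 3818.3 m
F→G: 3438.5 m
The shortest leg is A–B at 382.4 m.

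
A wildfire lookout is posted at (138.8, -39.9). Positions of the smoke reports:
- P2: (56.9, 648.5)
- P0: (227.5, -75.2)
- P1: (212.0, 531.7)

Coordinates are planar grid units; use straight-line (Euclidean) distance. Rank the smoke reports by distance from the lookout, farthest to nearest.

Computing each straight-line distance from (138.8, -39.9):
P2 (56.9, 648.5): 693.3
P1 (212.0, 531.7): 576.3
P0 (227.5, -75.2): 95.5

P2, P1, P0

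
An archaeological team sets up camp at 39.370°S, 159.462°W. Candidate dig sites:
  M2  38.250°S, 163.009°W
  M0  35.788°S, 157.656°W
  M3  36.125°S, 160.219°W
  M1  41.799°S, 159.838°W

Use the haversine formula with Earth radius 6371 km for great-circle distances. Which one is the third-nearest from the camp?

Distance to each, sorted:
M1: 272.0 km
M2: 331.6 km
M3: 366.9 km
M0: 428.9 km
The third-nearest is M3 at 366.9 km.

M3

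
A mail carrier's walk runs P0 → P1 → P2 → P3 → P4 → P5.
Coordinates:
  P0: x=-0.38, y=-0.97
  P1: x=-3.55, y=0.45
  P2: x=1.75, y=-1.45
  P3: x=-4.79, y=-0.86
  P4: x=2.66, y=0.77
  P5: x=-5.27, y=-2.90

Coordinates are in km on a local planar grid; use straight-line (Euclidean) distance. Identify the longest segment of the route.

P4–P5

Leg distances:
P0→P1: 3.5 km
P1→P2: 5.6 km
P2→P3: 6.6 km
P3→P4: 7.6 km
P4→P5: 8.7 km
The longest leg is P4–P5 at 8.7 km.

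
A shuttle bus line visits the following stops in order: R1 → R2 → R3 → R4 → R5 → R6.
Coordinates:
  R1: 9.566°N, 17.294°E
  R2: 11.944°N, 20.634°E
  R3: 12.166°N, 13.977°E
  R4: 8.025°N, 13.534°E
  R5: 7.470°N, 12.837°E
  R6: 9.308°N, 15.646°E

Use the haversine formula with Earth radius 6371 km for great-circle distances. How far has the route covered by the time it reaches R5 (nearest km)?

Leg distances:
R1→R2: 450.6 km  (cumulative 450.6 km)
R2→R3: 724.3 km  (cumulative 1174.9 km)
R3→R4: 463.0 km  (cumulative 1637.9 km)
R4→R5: 98.5 km  (cumulative 1736.4 km)
Cumulative distance at R5 ≈ 1736 km.

1736 km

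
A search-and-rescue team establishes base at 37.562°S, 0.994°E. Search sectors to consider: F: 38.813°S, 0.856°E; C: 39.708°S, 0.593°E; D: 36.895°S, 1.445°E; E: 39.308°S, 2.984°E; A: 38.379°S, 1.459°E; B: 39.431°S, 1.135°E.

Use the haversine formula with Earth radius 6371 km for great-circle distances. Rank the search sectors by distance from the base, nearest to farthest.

D, A, F, B, C, E

Computing each great-circle distance from 37.562°S, 0.994°E:
D 36.895°S, 1.445°E: 84.2 km
A 38.379°S, 1.459°E: 99.6 km
F 38.813°S, 0.856°E: 139.6 km
B 39.431°S, 1.135°E: 208.2 km
C 39.708°S, 0.593°E: 241.2 km
E 39.308°S, 2.984°E: 260.2 km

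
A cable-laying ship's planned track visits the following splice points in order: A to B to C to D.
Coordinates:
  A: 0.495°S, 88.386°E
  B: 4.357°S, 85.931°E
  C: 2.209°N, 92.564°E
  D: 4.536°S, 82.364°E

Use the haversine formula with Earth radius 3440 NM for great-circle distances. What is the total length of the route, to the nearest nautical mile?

1569 NM

Leg distances:
A→B: 274.7 NM  (cumulative 274.7 NM)
B→C: 560.2 NM  (cumulative 834.8 NM)
C→D: 733.8 NM  (cumulative 1568.6 NM)
Total route length ≈ 1569 NM.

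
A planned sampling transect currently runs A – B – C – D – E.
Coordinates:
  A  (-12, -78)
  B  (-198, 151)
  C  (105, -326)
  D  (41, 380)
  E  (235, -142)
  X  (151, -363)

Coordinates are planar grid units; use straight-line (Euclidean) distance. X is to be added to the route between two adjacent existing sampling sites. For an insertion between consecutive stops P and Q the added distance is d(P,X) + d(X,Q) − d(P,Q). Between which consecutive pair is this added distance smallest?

between C and D

Added distance for inserting X between each consecutive pair:
A–B: 654.6
B–C: 115.2
C–D: 101.2
D–E: 430.6
Smallest added distance is 101.2, inserting between C and D.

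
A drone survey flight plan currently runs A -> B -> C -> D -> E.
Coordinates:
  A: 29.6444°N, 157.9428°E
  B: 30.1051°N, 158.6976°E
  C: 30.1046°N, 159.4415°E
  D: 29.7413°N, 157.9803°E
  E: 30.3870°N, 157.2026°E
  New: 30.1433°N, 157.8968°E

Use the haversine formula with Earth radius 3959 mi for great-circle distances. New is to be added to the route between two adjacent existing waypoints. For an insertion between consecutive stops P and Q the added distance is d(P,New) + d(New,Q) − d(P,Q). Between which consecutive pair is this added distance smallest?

between D and E

Added distance for inserting New between each consecutive pair:
A–B: 27.2 mi
B–C: 95.8 mi
C–D: 29.5 mi
D–E: 8.5 mi
Smallest added distance is 8.5 mi, inserting between D and E.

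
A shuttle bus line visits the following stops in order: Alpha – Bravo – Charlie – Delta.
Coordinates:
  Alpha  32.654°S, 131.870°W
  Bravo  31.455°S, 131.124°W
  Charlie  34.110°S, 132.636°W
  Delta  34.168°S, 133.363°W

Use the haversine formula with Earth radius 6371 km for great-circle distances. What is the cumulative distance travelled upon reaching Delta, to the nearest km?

Leg distances:
Alpha→Bravo: 150.7 km  (cumulative 150.7 km)
Bravo→Charlie: 327.3 km  (cumulative 478.0 km)
Charlie→Delta: 67.2 km  (cumulative 545.2 km)
Cumulative distance at Delta ≈ 545 km.

545 km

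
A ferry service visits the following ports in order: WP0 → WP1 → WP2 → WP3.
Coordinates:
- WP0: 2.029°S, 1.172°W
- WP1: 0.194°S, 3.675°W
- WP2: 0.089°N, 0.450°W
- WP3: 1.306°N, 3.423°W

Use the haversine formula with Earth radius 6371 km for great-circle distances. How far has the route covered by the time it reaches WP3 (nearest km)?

Leg distances:
WP0→WP1: 345.1 km  (cumulative 345.1 km)
WP1→WP2: 360.0 km  (cumulative 705.0 km)
WP2→WP3: 357.2 km  (cumulative 1062.2 km)
Cumulative distance at WP3 ≈ 1062 km.

1062 km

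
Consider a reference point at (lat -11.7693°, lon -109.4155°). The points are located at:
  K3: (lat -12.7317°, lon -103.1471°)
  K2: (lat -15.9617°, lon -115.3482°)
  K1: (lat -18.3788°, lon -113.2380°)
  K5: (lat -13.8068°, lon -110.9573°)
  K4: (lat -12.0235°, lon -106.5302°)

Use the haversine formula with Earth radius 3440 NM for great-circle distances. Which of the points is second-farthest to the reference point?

Distance to each, sorted:
K1: 454.4 NM
K2: 427.6 NM
K3: 372.3 NM
K4: 170.2 NM
K5: 152.0 NM
The second-farthest is K2 at 427.6 NM.

K2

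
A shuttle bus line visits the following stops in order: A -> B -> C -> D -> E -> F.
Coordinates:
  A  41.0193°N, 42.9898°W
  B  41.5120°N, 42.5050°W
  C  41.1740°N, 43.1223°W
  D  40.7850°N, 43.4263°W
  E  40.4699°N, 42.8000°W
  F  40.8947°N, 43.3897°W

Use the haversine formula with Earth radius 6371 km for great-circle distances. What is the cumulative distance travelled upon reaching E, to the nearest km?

246 km

Leg distances:
A→B: 68.1 km  (cumulative 68.1 km)
B→C: 63.8 km  (cumulative 131.9 km)
C→D: 50.2 km  (cumulative 182.1 km)
D→E: 63.4 km  (cumulative 245.6 km)
Cumulative distance at E ≈ 246 km.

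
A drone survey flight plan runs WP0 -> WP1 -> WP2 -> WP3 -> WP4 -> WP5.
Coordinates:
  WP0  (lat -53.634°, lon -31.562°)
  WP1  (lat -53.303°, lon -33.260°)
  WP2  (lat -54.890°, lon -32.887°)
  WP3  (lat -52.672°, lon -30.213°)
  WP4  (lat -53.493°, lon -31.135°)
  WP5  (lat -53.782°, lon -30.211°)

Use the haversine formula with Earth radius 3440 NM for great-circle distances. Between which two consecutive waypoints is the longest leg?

WP2–WP3

Leg distances:
WP0→WP1: 63.9 NM
WP1→WP2: 96.2 NM
WP2→WP3: 163.5 NM
WP3→WP4: 59.5 NM
WP4→WP5: 37.2 NM
The longest leg is WP2–WP3 at 163.5 NM.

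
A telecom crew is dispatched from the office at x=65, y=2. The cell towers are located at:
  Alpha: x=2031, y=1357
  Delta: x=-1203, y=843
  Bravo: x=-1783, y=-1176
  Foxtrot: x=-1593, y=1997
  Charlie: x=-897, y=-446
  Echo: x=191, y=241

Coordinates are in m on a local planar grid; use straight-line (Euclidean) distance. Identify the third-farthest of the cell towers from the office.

Bravo

Distances from the office (x=65, y=2):
Foxtrot: 2594.0 m
Alpha: 2387.7 m
Bravo: 2191.5 m
Delta: 1521.5 m
Charlie: 1061.2 m
Echo: 270.2 m
The third-farthest is Bravo at 2191.5 m.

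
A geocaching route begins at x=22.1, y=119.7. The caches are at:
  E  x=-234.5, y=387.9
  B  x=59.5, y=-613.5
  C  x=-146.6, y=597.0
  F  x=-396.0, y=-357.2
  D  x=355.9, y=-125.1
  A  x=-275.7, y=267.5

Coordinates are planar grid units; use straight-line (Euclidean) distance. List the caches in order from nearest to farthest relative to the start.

A, E, D, C, F, B

Distances from the start:
A x=-275.7, y=267.5: 332.5
E x=-234.5, y=387.9: 371.2
D x=355.9, y=-125.1: 413.9
C x=-146.6, y=597.0: 506.2
F x=-396.0, y=-357.2: 634.2
B x=59.5, y=-613.5: 734.2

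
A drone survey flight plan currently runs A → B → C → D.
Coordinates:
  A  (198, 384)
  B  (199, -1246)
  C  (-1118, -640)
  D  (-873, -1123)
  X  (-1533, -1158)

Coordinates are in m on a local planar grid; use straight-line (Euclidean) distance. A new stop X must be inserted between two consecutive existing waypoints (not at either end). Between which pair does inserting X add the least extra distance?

Added distance for inserting X between each consecutive pair:
A–B: 2422.4 m
B–C: 948.2 m
C–D: 783.1 m
Smallest added distance is 783.1 m, inserting between C and D.

between C and D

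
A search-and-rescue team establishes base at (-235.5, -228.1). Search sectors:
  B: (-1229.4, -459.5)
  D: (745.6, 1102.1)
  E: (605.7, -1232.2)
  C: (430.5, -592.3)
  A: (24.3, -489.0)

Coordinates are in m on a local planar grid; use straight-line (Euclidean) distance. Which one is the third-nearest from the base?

Distance to each, sorted:
A: 368.2 m
C: 759.1 m
B: 1020.5 m
E: 1309.9 m
D: 1652.9 m
The third-nearest is B at 1020.5 m.

B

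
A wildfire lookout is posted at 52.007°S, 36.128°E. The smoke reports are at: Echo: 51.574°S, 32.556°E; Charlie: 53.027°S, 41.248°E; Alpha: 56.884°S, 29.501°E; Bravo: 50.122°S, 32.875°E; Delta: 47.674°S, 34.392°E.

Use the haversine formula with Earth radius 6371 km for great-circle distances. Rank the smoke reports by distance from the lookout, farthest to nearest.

Distances from the lookout:
Alpha 56.884°S, 29.501°E: 690.5 km
Delta 47.674°S, 34.392°E: 497.6 km
Charlie 53.027°S, 41.248°E: 364.4 km
Bravo 50.122°S, 32.875°E: 309.1 km
Echo 51.574°S, 32.556°E: 250.3 km

Alpha, Delta, Charlie, Bravo, Echo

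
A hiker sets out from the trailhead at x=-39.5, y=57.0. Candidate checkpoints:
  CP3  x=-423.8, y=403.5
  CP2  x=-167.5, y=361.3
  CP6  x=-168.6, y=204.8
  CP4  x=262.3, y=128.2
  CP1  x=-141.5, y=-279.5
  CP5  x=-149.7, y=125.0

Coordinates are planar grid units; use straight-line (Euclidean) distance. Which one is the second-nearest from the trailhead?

Distances from the trailhead (x=-39.5, y=57.0):
CP5: 129.5
CP6: 196.2
CP4: 310.1
CP2: 330.1
CP1: 351.6
CP3: 517.4
The second-nearest is CP6 at 196.2.

CP6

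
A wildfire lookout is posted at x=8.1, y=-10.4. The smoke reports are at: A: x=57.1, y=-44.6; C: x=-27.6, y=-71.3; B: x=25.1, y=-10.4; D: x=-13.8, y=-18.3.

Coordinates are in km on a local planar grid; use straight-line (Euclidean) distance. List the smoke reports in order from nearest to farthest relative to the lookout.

B, D, A, C

Distances from the lookout:
B x=25.1, y=-10.4: 17.0 km
D x=-13.8, y=-18.3: 23.3 km
A x=57.1, y=-44.6: 59.8 km
C x=-27.6, y=-71.3: 70.6 km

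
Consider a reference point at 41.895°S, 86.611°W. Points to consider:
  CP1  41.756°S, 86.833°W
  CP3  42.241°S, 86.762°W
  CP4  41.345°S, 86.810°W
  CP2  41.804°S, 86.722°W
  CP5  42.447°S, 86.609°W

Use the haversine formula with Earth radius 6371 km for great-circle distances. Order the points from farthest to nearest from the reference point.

CP4, CP5, CP3, CP1, CP2

Computing each great-circle distance from 41.895°S, 86.611°W:
CP4 41.345°S, 86.810°W: 63.4 km
CP5 42.447°S, 86.609°W: 61.4 km
CP3 42.241°S, 86.762°W: 40.4 km
CP1 41.756°S, 86.833°W: 24.0 km
CP2 41.804°S, 86.722°W: 13.7 km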